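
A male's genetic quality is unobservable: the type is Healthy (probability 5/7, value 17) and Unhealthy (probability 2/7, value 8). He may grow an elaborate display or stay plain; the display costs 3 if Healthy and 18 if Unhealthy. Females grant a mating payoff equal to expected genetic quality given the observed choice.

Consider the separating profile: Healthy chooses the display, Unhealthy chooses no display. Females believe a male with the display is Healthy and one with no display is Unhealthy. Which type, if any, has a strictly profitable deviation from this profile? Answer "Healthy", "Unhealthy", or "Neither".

Neither

The display pays 17; no display pays 8.
Healthy: assigned the display, nets 17 − 3 = 14; deviating to no display nets 8.
Unhealthy: assigned no display, nets 8; deviating to the display nets 17 − 18 = -1.
Both types strictly prefer their assigned action; no profitable deviation.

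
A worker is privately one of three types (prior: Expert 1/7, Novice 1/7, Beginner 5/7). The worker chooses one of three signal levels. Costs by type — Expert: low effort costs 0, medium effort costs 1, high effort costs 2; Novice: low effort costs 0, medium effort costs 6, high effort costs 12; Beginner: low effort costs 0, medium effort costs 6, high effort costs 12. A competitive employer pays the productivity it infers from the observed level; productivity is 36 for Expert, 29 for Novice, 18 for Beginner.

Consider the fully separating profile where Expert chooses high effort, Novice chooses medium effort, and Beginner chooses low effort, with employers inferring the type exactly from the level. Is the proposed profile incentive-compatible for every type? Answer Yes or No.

Separating wages: high effort → 36, medium effort → 29, low effort → 18.
Expert (assigned high effort): low effort: 18 − 0 = 18; medium effort: 29 − 1 = 28; high effort: 36 − 2 = 34. Expert stays.
Novice (assigned medium effort): low effort: 18 − 0 = 18; medium effort: 29 − 6 = 23; high effort: 36 − 12 = 24. Novice prefers high effort.
Beginner (assigned low effort): low effort: 18 − 0 = 18; medium effort: 29 − 6 = 23; high effort: 36 − 12 = 24. Beginner prefers high effort.
At least one type deviates; the separating profile fails.

No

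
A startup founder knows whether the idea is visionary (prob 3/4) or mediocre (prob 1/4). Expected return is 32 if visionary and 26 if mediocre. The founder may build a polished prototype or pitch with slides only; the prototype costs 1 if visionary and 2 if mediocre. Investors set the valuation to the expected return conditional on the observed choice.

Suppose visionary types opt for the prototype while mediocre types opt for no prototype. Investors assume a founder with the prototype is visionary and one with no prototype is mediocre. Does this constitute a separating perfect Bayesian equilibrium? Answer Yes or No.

Under these beliefs, the prototype earns valuation 32 and no prototype earns valuation 26.
visionary: the prototype nets 32 − 1 = 31; no prototype nets 26. visionary prefers the prototype.
mediocre: the prototype nets 32 − 2 = 30; no prototype nets 26. mediocre would deviate to the prototype.
mediocre has a profitable deviation, so the profile is not an equilibrium.

No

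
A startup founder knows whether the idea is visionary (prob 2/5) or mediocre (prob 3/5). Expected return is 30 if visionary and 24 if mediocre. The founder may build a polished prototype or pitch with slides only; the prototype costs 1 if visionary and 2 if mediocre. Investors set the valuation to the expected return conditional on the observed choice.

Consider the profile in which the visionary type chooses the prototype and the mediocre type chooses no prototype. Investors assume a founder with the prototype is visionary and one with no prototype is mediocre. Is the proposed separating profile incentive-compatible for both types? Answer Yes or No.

Under these beliefs, the prototype earns valuation 30 and no prototype earns valuation 24.
visionary: the prototype nets 30 − 1 = 29; no prototype nets 24. visionary prefers the prototype.
mediocre: the prototype nets 30 − 2 = 28; no prototype nets 24. mediocre would deviate to the prototype.
mediocre has a profitable deviation, so the profile is not an equilibrium.

No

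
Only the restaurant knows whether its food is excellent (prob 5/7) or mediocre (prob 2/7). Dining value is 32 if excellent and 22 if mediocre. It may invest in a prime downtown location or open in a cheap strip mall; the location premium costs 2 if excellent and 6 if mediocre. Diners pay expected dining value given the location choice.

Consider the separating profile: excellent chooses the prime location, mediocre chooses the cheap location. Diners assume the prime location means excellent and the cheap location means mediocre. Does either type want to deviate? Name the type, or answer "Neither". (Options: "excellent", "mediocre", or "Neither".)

mediocre

The prime location pays 32; the cheap location pays 22.
excellent: assigned the prime location, nets 32 − 2 = 30; deviating to the cheap location nets 22.
mediocre: assigned the cheap location, nets 22; deviating to the prime location nets 32 − 6 = 26.
The mediocre type gains 4 by deviating.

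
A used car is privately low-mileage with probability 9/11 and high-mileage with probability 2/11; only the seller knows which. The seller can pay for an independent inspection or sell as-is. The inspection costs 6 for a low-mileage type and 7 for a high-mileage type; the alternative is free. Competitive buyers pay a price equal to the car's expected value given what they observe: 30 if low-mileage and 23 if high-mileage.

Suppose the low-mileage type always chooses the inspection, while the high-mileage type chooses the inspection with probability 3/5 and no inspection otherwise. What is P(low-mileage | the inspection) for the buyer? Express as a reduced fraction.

15/17

P(the inspection) = (9/11)·1 + (2/11)·(3/5) = 51/55.
By Bayes' rule, P(low-mileage | the inspection) = (9/11) / (51/55) = 15/17.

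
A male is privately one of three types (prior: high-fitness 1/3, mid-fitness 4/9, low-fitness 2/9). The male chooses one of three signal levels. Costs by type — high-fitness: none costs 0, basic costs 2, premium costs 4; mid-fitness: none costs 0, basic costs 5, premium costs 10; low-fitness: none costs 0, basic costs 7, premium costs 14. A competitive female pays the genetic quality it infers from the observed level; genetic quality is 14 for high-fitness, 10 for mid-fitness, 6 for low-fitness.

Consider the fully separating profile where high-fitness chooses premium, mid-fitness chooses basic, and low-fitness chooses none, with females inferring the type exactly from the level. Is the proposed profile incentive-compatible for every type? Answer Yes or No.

Separating mating payoffs: premium → 14, basic → 10, none → 6.
high-fitness (assigned premium): none: 6 − 0 = 6; basic: 10 − 2 = 8; premium: 14 − 4 = 10. high-fitness stays.
mid-fitness (assigned basic): none: 6 − 0 = 6; basic: 10 − 5 = 5; premium: 14 − 10 = 4. mid-fitness prefers none.
low-fitness (assigned none): none: 6 − 0 = 6; basic: 10 − 7 = 3; premium: 14 − 14 = 0. low-fitness stays.
At least one type deviates; the separating profile fails.

No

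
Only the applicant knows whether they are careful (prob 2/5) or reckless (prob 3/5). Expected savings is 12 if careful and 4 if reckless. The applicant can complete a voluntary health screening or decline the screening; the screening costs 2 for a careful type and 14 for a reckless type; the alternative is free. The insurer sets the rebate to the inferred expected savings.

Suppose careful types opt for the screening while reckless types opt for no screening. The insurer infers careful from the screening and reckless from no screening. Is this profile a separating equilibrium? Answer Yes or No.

Yes

Under these beliefs, the screening earns rebate 12 and no screening earns rebate 4.
careful: the screening nets 12 − 2 = 10; no screening nets 4. careful prefers the screening.
reckless: the screening nets 12 − 14 = -2; no screening nets 4. reckless prefers no screening.
Neither type deviates, so the separating profile is an equilibrium.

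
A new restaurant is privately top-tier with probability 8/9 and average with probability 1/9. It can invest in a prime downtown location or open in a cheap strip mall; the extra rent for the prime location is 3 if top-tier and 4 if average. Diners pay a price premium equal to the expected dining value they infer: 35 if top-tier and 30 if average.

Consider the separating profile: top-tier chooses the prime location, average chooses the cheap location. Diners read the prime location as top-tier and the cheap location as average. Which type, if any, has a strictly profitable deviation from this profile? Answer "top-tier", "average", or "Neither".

The prime location pays 35; the cheap location pays 30.
top-tier: assigned the prime location, nets 35 − 3 = 32; deviating to the cheap location nets 30.
average: assigned the cheap location, nets 30; deviating to the prime location nets 35 − 4 = 31.
The average type gains 1 by deviating.

average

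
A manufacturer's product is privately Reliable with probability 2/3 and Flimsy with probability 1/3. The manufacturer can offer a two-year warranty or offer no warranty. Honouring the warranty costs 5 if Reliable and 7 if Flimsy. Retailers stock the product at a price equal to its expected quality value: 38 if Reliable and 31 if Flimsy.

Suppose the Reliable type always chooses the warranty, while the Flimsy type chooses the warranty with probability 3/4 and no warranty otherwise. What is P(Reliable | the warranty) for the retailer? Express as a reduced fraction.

8/11

P(the warranty) = (2/3)·1 + (1/3)·(3/4) = 11/12.
By Bayes' rule, P(Reliable | the warranty) = (2/3) / (11/12) = 8/11.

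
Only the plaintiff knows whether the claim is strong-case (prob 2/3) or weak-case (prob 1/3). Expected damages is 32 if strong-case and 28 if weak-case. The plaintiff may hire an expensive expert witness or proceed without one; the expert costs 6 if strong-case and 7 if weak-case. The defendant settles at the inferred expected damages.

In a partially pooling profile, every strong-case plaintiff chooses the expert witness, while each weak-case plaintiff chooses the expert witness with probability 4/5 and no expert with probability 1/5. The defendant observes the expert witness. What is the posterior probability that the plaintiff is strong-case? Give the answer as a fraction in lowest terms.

P(the expert witness) = (2/3)·1 + (1/3)·(4/5) = 14/15.
By Bayes' rule, P(strong-case | the expert witness) = (2/3) / (14/15) = 5/7.

5/7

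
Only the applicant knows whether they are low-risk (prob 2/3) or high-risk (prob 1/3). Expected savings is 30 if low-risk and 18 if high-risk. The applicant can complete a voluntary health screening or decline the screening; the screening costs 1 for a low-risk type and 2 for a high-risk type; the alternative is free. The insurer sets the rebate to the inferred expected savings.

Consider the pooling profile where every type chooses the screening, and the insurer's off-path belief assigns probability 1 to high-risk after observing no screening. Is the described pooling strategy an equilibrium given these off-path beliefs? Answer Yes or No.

On path, the insurer holds the prior and pays 2/3·30 + 1/3·18 = 26. Off path (no screening), believing high-risk, it pays 18.
low-risk: the screening nets 26 − 1 = 25; no screening nets 18. low-risk stays.
high-risk: the screening nets 26 − 2 = 24; no screening nets 18. high-risk stays.
No type deviates, so pooling is sustained.

Yes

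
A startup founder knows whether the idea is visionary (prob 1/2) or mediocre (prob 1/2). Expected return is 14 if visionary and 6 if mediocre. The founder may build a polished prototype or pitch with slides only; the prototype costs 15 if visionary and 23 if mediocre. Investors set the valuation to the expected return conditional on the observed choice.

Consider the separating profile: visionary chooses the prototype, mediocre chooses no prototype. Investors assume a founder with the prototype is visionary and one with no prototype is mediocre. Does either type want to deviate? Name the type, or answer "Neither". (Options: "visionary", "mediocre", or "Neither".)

visionary

The prototype pays 14; no prototype pays 6.
visionary: assigned the prototype, nets 14 − 15 = -1; deviating to no prototype nets 6.
mediocre: assigned no prototype, nets 6; deviating to the prototype nets 14 − 23 = -9.
The visionary type gains 7 by deviating.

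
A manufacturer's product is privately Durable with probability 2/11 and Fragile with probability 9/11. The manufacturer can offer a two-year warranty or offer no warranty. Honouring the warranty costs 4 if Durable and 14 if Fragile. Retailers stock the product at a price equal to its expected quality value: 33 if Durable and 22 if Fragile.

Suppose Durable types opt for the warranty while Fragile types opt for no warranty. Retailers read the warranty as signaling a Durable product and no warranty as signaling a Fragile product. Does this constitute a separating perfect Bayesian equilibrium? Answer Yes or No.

Yes

Under these beliefs, the warranty earns price 33 and no warranty earns price 22.
Durable: the warranty nets 33 − 4 = 29; no warranty nets 22. Durable prefers the warranty.
Fragile: the warranty nets 33 − 14 = 19; no warranty nets 22. Fragile prefers no warranty.
Neither type deviates, so the separating profile is an equilibrium.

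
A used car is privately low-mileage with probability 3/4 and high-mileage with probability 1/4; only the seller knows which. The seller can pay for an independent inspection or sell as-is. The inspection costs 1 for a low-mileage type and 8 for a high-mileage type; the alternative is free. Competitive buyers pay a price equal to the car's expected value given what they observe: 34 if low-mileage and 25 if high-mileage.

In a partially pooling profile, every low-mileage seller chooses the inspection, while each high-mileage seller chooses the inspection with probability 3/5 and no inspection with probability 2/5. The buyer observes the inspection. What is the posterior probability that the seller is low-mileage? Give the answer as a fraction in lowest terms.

5/6

P(the inspection) = (3/4)·1 + (1/4)·(3/5) = 9/10.
By Bayes' rule, P(low-mileage | the inspection) = (3/4) / (9/10) = 5/6.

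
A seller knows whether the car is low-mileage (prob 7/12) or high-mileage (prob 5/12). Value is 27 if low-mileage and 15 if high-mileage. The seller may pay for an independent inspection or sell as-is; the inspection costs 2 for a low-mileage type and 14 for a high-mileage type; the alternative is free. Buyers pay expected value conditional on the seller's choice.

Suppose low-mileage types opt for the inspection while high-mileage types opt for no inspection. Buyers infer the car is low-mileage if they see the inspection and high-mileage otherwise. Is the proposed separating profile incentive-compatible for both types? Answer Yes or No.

Yes

Under these beliefs, the inspection earns price 27 and no inspection earns price 15.
low-mileage: the inspection nets 27 − 2 = 25; no inspection nets 15. low-mileage prefers the inspection.
high-mileage: the inspection nets 27 − 14 = 13; no inspection nets 15. high-mileage prefers no inspection.
Neither type deviates, so the separating profile is an equilibrium.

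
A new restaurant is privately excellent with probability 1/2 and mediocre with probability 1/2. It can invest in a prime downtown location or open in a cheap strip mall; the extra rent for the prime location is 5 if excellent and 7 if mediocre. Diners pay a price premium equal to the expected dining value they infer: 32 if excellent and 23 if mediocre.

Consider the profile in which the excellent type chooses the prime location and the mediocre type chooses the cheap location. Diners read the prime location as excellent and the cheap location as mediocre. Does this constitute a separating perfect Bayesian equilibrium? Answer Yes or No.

Under these beliefs, the prime location earns price premium 32 and the cheap location earns price premium 23.
excellent: the prime location nets 32 − 5 = 27; the cheap location nets 23. excellent prefers the prime location.
mediocre: the prime location nets 32 − 7 = 25; the cheap location nets 23. mediocre would deviate to the prime location.
mediocre has a profitable deviation, so the profile is not an equilibrium.

No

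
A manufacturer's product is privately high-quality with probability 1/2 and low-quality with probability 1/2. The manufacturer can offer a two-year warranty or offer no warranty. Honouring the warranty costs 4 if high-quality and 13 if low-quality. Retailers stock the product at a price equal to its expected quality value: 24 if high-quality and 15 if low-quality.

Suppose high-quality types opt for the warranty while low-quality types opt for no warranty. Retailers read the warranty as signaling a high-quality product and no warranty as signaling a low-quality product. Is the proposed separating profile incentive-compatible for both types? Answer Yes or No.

Yes

Under these beliefs, the warranty earns price 24 and no warranty earns price 15.
high-quality: the warranty nets 24 − 4 = 20; no warranty nets 15. high-quality prefers the warranty.
low-quality: the warranty nets 24 − 13 = 11; no warranty nets 15. low-quality prefers no warranty.
Neither type deviates, so the separating profile is an equilibrium.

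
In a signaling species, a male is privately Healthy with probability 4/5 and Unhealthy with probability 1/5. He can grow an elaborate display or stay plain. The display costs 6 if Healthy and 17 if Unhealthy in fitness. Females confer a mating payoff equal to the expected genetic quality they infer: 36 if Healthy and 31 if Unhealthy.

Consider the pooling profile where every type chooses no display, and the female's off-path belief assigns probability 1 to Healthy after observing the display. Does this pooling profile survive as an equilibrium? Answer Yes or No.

On path, the female holds the prior and pays 4/5·36 + 1/5·31 = 35. Off path (the display), believing Healthy, it pays 36.
Healthy: no display nets 35; the display nets 36 − 6 = 30. Healthy stays.
Unhealthy: no display nets 35; the display nets 36 − 17 = 19. Unhealthy stays.
No type deviates, so pooling is sustained.

Yes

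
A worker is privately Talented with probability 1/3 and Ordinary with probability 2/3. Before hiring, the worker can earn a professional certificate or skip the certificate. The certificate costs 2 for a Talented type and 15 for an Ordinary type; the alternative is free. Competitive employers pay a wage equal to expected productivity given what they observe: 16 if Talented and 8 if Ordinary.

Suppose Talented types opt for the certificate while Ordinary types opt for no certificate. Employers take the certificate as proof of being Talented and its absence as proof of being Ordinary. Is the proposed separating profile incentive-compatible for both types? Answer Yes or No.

Yes

Under these beliefs, the certificate earns wage 16 and no certificate earns wage 8.
Talented: the certificate nets 16 − 2 = 14; no certificate nets 8. Talented prefers the certificate.
Ordinary: the certificate nets 16 − 15 = 1; no certificate nets 8. Ordinary prefers no certificate.
Neither type deviates, so the separating profile is an equilibrium.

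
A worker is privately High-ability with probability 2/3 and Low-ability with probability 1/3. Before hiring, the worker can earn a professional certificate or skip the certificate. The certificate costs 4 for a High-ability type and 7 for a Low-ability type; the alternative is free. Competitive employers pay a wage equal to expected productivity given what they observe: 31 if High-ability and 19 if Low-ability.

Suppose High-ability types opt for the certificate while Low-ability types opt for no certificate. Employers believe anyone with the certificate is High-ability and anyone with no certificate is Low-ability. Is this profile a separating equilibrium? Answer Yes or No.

Under these beliefs, the certificate earns wage 31 and no certificate earns wage 19.
High-ability: the certificate nets 31 − 4 = 27; no certificate nets 19. High-ability prefers the certificate.
Low-ability: the certificate nets 31 − 7 = 24; no certificate nets 19. Low-ability would deviate to the certificate.
Low-ability has a profitable deviation, so the profile is not an equilibrium.

No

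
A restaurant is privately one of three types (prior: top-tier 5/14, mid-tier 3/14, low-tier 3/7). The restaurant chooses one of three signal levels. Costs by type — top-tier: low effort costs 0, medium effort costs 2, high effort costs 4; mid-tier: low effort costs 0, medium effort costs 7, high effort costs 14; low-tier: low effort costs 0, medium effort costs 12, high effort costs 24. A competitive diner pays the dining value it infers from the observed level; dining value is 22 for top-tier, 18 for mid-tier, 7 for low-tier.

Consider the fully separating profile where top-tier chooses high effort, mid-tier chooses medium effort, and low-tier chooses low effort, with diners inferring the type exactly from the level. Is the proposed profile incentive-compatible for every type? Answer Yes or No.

Separating price premiums: high effort → 22, medium effort → 18, low effort → 7.
top-tier (assigned high effort): low effort: 7 − 0 = 7; medium effort: 18 − 2 = 16; high effort: 22 − 4 = 18. top-tier stays.
mid-tier (assigned medium effort): low effort: 7 − 0 = 7; medium effort: 18 − 7 = 11; high effort: 22 − 14 = 8. mid-tier stays.
low-tier (assigned low effort): low effort: 7 − 0 = 7; medium effort: 18 − 12 = 6; high effort: 22 − 24 = -2. low-tier stays.
Every type prefers its assigned level; separation holds.

Yes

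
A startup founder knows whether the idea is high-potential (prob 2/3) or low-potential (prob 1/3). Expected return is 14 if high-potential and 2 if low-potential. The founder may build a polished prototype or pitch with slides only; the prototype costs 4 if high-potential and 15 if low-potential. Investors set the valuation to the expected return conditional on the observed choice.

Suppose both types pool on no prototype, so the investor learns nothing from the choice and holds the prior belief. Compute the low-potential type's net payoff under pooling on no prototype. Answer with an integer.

Pooled valuation = 2/3·14 + 1/3·2 = 10.
low-potential pays no cost for no prototype, so net payoff = 10.

10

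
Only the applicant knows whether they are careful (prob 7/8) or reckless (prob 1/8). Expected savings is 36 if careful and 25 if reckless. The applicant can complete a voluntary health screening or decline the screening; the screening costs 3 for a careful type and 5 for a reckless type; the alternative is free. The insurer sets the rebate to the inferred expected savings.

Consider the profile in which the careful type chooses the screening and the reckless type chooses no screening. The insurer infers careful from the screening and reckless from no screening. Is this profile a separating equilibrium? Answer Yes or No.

Under these beliefs, the screening earns rebate 36 and no screening earns rebate 25.
careful: the screening nets 36 − 3 = 33; no screening nets 25. careful prefers the screening.
reckless: the screening nets 36 − 5 = 31; no screening nets 25. reckless would deviate to the screening.
reckless has a profitable deviation, so the profile is not an equilibrium.

No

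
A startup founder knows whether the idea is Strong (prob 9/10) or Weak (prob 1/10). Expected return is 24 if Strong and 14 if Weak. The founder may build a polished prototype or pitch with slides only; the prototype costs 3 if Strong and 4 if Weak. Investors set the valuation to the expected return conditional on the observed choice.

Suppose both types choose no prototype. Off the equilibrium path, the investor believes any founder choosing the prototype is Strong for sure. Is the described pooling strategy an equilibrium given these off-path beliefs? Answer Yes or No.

On path, the investor holds the prior and pays 9/10·24 + 1/10·14 = 23. Off path (the prototype), believing Strong, it pays 24.
Strong: no prototype nets 23; the prototype nets 24 − 3 = 21. Strong stays.
Weak: no prototype nets 23; the prototype nets 24 − 4 = 20. Weak stays.
No type deviates, so pooling is sustained.

Yes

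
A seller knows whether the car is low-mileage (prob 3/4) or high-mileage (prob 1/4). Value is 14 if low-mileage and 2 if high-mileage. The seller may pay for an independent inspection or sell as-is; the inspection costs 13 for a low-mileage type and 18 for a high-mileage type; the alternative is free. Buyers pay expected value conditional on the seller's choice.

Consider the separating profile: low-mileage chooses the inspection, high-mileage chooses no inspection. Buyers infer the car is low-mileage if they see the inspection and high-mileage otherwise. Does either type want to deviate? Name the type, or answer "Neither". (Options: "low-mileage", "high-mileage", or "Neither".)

low-mileage

The inspection pays 14; no inspection pays 2.
low-mileage: assigned the inspection, nets 14 − 13 = 1; deviating to no inspection nets 2.
high-mileage: assigned no inspection, nets 2; deviating to the inspection nets 14 − 18 = -4.
The low-mileage type gains 1 by deviating.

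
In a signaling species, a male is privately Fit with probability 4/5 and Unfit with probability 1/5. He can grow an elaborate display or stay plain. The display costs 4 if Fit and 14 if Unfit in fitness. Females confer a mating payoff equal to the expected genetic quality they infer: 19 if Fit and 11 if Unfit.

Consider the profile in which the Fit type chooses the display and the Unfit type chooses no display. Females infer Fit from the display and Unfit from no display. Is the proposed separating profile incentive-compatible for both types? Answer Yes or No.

Yes

Under these beliefs, the display earns mating payoff 19 and no display earns mating payoff 11.
Fit: the display nets 19 − 4 = 15; no display nets 11. Fit prefers the display.
Unfit: the display nets 19 − 14 = 5; no display nets 11. Unfit prefers no display.
Neither type deviates, so the separating profile is an equilibrium.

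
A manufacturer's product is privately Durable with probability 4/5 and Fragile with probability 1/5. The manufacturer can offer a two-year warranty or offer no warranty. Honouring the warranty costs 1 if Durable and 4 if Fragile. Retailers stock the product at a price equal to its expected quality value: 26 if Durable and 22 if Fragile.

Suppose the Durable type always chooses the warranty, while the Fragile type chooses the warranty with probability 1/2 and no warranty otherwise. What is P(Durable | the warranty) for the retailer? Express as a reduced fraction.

8/9

P(the warranty) = (4/5)·1 + (1/5)·(1/2) = 9/10.
By Bayes' rule, P(Durable | the warranty) = (4/5) / (9/10) = 8/9.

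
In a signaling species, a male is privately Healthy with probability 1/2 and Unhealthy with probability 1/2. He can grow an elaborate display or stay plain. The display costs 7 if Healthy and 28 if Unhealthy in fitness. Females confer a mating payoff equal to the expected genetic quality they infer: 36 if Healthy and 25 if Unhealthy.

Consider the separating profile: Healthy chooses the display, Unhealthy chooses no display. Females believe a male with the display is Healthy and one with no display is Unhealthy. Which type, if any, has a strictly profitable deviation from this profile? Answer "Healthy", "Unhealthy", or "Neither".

The display pays 36; no display pays 25.
Healthy: assigned the display, nets 36 − 7 = 29; deviating to no display nets 25.
Unhealthy: assigned no display, nets 25; deviating to the display nets 36 − 28 = 8.
Both types strictly prefer their assigned action; no profitable deviation.

Neither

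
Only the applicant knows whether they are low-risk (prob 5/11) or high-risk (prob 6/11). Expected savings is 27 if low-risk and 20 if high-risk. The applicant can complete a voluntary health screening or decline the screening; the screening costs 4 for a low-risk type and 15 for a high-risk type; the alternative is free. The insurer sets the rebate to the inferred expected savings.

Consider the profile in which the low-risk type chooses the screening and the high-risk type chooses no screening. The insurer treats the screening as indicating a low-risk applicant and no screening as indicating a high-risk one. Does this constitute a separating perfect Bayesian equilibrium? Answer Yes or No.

Yes

Under these beliefs, the screening earns rebate 27 and no screening earns rebate 20.
low-risk: the screening nets 27 − 4 = 23; no screening nets 20. low-risk prefers the screening.
high-risk: the screening nets 27 − 15 = 12; no screening nets 20. high-risk prefers no screening.
Neither type deviates, so the separating profile is an equilibrium.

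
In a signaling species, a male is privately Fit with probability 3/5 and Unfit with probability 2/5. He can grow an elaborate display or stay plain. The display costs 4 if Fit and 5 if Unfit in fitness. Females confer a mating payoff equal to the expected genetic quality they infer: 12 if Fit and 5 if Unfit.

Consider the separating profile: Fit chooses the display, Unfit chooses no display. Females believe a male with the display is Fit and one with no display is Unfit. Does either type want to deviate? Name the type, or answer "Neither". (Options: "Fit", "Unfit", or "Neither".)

Unfit

The display pays 12; no display pays 5.
Fit: assigned the display, nets 12 − 4 = 8; deviating to no display nets 5.
Unfit: assigned no display, nets 5; deviating to the display nets 12 − 5 = 7.
The Unfit type gains 2 by deviating.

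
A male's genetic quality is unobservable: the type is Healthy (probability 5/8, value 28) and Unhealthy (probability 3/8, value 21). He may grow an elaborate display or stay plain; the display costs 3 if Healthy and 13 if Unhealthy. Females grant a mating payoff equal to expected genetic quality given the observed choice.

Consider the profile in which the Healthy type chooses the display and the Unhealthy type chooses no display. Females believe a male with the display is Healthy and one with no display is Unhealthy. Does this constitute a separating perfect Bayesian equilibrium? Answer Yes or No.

Yes

Under these beliefs, the display earns mating payoff 28 and no display earns mating payoff 21.
Healthy: the display nets 28 − 3 = 25; no display nets 21. Healthy prefers the display.
Unhealthy: the display nets 28 − 13 = 15; no display nets 21. Unhealthy prefers no display.
Neither type deviates, so the separating profile is an equilibrium.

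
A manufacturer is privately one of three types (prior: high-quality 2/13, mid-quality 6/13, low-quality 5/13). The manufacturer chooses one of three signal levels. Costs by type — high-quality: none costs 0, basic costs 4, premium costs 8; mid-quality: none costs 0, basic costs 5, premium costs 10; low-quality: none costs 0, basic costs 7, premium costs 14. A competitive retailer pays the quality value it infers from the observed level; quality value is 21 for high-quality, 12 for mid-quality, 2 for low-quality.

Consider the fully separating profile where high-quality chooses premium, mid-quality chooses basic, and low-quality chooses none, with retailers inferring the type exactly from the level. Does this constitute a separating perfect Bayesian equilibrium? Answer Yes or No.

No

Separating prices: premium → 21, basic → 12, none → 2.
high-quality (assigned premium): none: 2 − 0 = 2; basic: 12 − 4 = 8; premium: 21 − 8 = 13. high-quality stays.
mid-quality (assigned basic): none: 2 − 0 = 2; basic: 12 − 5 = 7; premium: 21 − 10 = 11. mid-quality prefers premium.
low-quality (assigned none): none: 2 − 0 = 2; basic: 12 − 7 = 5; premium: 21 − 14 = 7. low-quality prefers premium.
At least one type deviates; the separating profile fails.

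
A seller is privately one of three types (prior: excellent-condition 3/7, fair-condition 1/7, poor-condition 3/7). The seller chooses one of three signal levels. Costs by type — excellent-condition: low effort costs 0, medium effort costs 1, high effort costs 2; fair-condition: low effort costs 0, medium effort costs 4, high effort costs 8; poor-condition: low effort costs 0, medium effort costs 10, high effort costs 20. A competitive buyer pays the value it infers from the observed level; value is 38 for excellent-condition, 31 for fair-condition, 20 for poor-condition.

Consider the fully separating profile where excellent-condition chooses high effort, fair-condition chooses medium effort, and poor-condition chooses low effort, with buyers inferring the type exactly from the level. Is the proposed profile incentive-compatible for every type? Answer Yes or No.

No

Separating prices: high effort → 38, medium effort → 31, low effort → 20.
excellent-condition (assigned high effort): low effort: 20 − 0 = 20; medium effort: 31 − 1 = 30; high effort: 38 − 2 = 36. excellent-condition stays.
fair-condition (assigned medium effort): low effort: 20 − 0 = 20; medium effort: 31 − 4 = 27; high effort: 38 − 8 = 30. fair-condition prefers high effort.
poor-condition (assigned low effort): low effort: 20 − 0 = 20; medium effort: 31 − 10 = 21; high effort: 38 − 20 = 18. poor-condition prefers medium effort.
At least one type deviates; the separating profile fails.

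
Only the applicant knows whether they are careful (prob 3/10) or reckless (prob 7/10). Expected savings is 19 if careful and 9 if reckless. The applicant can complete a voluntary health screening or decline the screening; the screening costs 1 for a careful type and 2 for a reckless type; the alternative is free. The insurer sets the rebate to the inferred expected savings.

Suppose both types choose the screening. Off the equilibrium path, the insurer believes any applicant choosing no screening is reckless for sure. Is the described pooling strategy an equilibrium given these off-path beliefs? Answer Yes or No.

Yes

On path, the insurer holds the prior and pays 3/10·19 + 7/10·9 = 12. Off path (no screening), believing reckless, it pays 9.
careful: the screening nets 12 − 1 = 11; no screening nets 9. careful stays.
reckless: the screening nets 12 − 2 = 10; no screening nets 9. reckless stays.
No type deviates, so pooling is sustained.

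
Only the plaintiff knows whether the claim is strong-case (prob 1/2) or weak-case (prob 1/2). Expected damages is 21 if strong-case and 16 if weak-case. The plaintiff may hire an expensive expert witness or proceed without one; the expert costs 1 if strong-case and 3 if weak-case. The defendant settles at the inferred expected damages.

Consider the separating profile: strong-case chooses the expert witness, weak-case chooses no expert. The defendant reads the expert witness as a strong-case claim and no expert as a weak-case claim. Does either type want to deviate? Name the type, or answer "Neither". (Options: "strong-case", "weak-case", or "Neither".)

weak-case

The expert witness pays 21; no expert pays 16.
strong-case: assigned the expert witness, nets 21 − 1 = 20; deviating to no expert nets 16.
weak-case: assigned no expert, nets 16; deviating to the expert witness nets 21 − 3 = 18.
The weak-case type gains 2 by deviating.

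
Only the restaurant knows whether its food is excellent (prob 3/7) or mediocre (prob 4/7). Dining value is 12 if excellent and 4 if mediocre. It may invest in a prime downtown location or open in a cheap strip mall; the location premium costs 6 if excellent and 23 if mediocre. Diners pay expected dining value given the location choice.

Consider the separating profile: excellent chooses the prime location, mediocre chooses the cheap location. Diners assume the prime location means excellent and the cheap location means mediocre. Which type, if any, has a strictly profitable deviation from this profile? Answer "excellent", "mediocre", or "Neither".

Neither

The prime location pays 12; the cheap location pays 4.
excellent: assigned the prime location, nets 12 − 6 = 6; deviating to the cheap location nets 4.
mediocre: assigned the cheap location, nets 4; deviating to the prime location nets 12 − 23 = -11.
Both types strictly prefer their assigned action; no profitable deviation.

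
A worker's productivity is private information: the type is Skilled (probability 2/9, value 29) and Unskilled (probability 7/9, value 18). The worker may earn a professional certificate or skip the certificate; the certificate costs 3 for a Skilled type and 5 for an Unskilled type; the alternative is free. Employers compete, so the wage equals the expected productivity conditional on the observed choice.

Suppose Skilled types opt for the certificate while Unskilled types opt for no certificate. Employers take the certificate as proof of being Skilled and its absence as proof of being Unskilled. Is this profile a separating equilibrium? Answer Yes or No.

No

Under these beliefs, the certificate earns wage 29 and no certificate earns wage 18.
Skilled: the certificate nets 29 − 3 = 26; no certificate nets 18. Skilled prefers the certificate.
Unskilled: the certificate nets 29 − 5 = 24; no certificate nets 18. Unskilled would deviate to the certificate.
Unskilled has a profitable deviation, so the profile is not an equilibrium.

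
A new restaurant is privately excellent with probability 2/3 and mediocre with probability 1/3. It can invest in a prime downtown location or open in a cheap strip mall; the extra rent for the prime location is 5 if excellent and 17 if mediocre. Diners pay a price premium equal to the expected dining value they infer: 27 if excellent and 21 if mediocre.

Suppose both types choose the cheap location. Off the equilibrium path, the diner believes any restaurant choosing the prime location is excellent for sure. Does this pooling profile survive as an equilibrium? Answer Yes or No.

Yes

On path, the diner holds the prior and pays 2/3·27 + 1/3·21 = 25. Off path (the prime location), believing excellent, it pays 27.
excellent: the cheap location nets 25; the prime location nets 27 − 5 = 22. excellent stays.
mediocre: the cheap location nets 25; the prime location nets 27 − 17 = 10. mediocre stays.
No type deviates, so pooling is sustained.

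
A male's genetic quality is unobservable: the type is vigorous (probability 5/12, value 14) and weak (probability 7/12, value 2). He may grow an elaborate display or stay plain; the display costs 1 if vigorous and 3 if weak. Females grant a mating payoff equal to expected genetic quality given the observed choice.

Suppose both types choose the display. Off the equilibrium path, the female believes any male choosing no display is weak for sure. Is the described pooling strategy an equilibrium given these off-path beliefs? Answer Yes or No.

On path, the female holds the prior and pays 5/12·14 + 7/12·2 = 7. Off path (no display), believing weak, it pays 2.
vigorous: the display nets 7 − 1 = 6; no display nets 2. vigorous stays.
weak: the display nets 7 − 3 = 4; no display nets 2. weak stays.
No type deviates, so pooling is sustained.

Yes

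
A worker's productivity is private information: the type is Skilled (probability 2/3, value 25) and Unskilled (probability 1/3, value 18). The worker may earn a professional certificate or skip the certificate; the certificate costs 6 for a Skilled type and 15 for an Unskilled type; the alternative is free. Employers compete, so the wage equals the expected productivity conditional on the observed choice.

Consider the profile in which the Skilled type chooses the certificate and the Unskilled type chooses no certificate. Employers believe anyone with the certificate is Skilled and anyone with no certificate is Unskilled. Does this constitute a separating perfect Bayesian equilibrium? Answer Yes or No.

Under these beliefs, the certificate earns wage 25 and no certificate earns wage 18.
Skilled: the certificate nets 25 − 6 = 19; no certificate nets 18. Skilled prefers the certificate.
Unskilled: the certificate nets 25 − 15 = 10; no certificate nets 18. Unskilled prefers no certificate.
Neither type deviates, so the separating profile is an equilibrium.

Yes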